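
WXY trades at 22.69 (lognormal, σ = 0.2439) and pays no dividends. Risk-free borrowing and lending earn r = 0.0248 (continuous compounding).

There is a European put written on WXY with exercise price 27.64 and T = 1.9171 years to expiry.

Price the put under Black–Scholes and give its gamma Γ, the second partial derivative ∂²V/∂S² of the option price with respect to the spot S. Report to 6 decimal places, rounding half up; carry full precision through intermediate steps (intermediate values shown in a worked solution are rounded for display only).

σ√T = 0.2439·√1.9171 = 0.337702
d₁ = (ln(S/K) + (r+σ²/2)T) / (σ√T) = (ln(22.69/27.64) + (0.0248+0.2439²/2)·1.9171) / 0.337702 = (-0.197340 + 0.104566) / 0.337702 = -0.274722
d₂ = d₁ − σ√T = -0.274722 − 0.337702 = -0.612424
e^{−rT} = 0.953568
N(−d₁) = 0.608235,  N(−d₂) = 0.729871
Put price V = K·e^{−rT}·N(−d₂) − S·N(−d₁) = 19.236951 − 13.800851 = 5.436100
φ(d₁) = (1/√(2π))·e^{−d₁²/2} = 0.384168
Γ = φ(d₁) / (S·σ·√T) = 0.050136

price = 5.436100
Γ = 0.050136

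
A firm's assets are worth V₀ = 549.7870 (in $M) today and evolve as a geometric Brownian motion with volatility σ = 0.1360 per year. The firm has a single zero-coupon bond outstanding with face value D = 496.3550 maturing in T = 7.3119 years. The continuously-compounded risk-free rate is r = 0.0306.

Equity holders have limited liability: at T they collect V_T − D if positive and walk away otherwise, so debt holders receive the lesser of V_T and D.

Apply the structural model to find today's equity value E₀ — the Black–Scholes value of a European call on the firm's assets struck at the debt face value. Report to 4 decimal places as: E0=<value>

With assets at 549.7870 and a single debt payment of 496.3550 at 7.3119 years:
d₁ = [ln(V₀/D) + (r + σ²/2)T] / (σ√T)
   = [ln(549.7870/496.3550) + (0.0306 + 0.5·0.1360²)·7.3119] / (0.1360·√7.3119)
   = [0.102240 + 0.291365] / 0.367751 = 1.070300
d₂ = d₁ − σ√T = 1.070300 − 0.367751 = 0.702549
N(d₁) = 0.857758,  N(d₂) = 0.758832,  e^(−rT) = 0.799520
E₀ = V₀·N(d₁) − D·e^(−rT)·N(d₂)
   = 549.7870·0.857758 − 496.3550·0.799520·0.758832 = 170.445173

E0=170.4452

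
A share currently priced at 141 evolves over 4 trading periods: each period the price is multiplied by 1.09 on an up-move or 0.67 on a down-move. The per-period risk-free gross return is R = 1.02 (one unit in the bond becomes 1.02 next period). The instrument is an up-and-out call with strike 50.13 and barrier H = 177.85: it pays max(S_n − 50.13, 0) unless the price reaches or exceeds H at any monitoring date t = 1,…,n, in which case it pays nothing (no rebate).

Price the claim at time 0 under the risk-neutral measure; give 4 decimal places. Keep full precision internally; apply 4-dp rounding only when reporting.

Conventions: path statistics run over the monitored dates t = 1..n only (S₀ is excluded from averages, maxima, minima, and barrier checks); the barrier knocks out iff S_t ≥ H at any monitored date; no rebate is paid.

price = 21.9840

With p* = (R−d)/(u−d) = 0.8333, sum probability × payoff across the paths and divide by R^4.
Enumerate all 2^4 = 16 price paths (U = up ×1.09, D = down ×0.67); each path with k up-moves has probability p*^k·(1−p*)^(4−k).
DDDD: M=94.4700, payoff=0.0000, prob=0.000772
UDDD: M=153.6900, payoff=0.0000, prob=0.003858
DUDD: M=102.9723, payoff=0.0000, prob=0.003858
UUDD: M=167.5221, payoff=25.0707, prob=0.019290
DDUD: M=94.4700, payoff=0.0000, prob=0.003858
UDUD: M=153.6900, payoff=25.0707, prob=0.019290
DUUD: M=112.2398, payoff=25.0707, prob=0.019290
UUUD: M=182.5991, payoff=0.0000, prob=0.096451
DDDU: M=94.4700, payoff=0.0000, prob=0.003858
UDDU: M=153.6900, payoff=25.0707, prob=0.019290
DUDU: M=102.9723, payoff=25.0707, prob=0.019290
UUDU: M=167.5221, payoff=72.2114, prob=0.096451
DDUU: M=94.4700, payoff=25.0707, prob=0.019290
UDUU: M=153.6900, payoff=72.2114, prob=0.096451
DUUU: M=122.3414, payoff=72.2114, prob=0.096451
UUUU: M=199.0330, payoff=0.0000, prob=0.482253
Price = Σ prob·payoff / R^4 = 23.796197 / 1.082432 = 21.9840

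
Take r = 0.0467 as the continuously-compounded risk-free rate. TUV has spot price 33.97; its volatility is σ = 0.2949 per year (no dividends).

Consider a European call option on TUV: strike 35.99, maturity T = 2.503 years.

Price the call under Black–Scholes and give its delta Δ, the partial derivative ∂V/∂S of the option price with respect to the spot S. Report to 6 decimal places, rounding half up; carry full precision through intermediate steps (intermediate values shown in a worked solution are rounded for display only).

price = 7.109132
Δ = 0.640580

σ√T = 0.2949·√2.503 = 0.466558
d₁ = (ln(S/K) + (r+σ²/2)T) / (σ√T) = (ln(33.97/35.99) + (0.0467+0.2949²/2)·2.503) / 0.466558 = (-0.057763 + 0.225728) / 0.466558 = 0.360009
d₂ = d₁ − σ√T = 0.360009 − 0.466558 = -0.106549
e^{−rT} = 0.889683
N(d₁) = 0.640580,  N(d₂) = 0.457573
Call price V = S·N(d₁) − K·e^{−rT}·N(d₂) = 21.760491 − 14.651359 = 7.109132
Δ = N(d₁) = 0.640580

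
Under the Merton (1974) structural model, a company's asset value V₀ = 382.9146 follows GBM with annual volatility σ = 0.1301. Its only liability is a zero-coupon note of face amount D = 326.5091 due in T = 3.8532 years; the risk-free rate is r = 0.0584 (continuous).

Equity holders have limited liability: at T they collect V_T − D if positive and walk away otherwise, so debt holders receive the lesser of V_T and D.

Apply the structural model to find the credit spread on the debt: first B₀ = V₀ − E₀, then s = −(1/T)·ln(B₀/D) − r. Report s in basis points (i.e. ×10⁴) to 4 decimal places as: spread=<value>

Equity is a call on the firm's assets struck at D = 326.5091:
d₁ = [ln(V₀/D) + (r + σ²/2)T] / (σ√T)
   = [ln(382.9146/326.5091) + (0.0584 + 0.5·0.1301²)·3.8532] / (0.1301·√3.8532)
   = [0.159354 + 0.257637] / 0.255381 = 1.632820
d₂ = d₁ − σ√T = 1.632820 − 0.255381 = 1.377439
N(d₁) = 0.948747,  N(d₂) = 0.915812,  e^(−rT) = 0.798495
E₀ = V₀·N(d₁) − D·e^(−rT)·N(d₂)
   = 382.9146·0.948747 − 326.5091·0.798495·0.915812 = 124.522313
B₀ = V₀ − E₀ = 382.9146 − 124.522313 = 258.392287
spread = −(1/T)·ln(B₀/D) − r = −(1/3.8532)·ln(258.392287/326.5091) − 0.0584 = 0.00232327
in basis points: 0.00232327 × 10⁴ = 23.2327 bp

spread=23.2327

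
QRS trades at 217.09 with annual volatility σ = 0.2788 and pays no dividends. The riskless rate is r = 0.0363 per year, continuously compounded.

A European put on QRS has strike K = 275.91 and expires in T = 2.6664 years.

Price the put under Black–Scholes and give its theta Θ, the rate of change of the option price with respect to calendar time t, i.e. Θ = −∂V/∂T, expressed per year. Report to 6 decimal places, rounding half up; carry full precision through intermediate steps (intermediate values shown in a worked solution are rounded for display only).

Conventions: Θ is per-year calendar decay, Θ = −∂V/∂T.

σ√T = 0.2788·√2.6664 = 0.455256
d₁ = (ln(S/K) + (r+σ²/2)T) / (σ√T) = (ln(217.09/275.91) + (0.0363+0.2788²/2)·2.6664) / 0.455256 = (-0.239763 + 0.200419) / 0.455256 = -0.086421
d₂ = d₁ − σ√T = -0.086421 − 0.455256 = -0.541676
e^{−rT} = 0.907746
N(−d₁) = 0.534434,  N(−d₂) = 0.705979
Put price V = K·e^{−rT}·N(−d₂) − S·N(−d₁) = 176.816948 − 116.020275 = 60.796673
φ(d₁) = (1/√(2π))·e^{−d₁²/2} = 0.397455
Θ = −S·φ(d₁)·σ/(2√T) + r·K·e^{−rT}·N(−d₂) = −7.365941 + 6.418455 = -0.947486

price = 60.796673
Θ = -0.947486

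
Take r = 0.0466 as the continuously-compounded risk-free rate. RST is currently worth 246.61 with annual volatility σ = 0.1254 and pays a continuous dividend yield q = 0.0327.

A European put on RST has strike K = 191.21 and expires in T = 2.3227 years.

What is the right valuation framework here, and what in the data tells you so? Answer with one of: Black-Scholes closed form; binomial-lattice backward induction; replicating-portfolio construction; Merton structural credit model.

Key observation: a European claim on RST (strike 191.21) — a lognormal (GBM) underlying with constant rate and volatility — has an exact closed-form value; no lattice or capital structure is involved.

framework: Black-Scholes closed form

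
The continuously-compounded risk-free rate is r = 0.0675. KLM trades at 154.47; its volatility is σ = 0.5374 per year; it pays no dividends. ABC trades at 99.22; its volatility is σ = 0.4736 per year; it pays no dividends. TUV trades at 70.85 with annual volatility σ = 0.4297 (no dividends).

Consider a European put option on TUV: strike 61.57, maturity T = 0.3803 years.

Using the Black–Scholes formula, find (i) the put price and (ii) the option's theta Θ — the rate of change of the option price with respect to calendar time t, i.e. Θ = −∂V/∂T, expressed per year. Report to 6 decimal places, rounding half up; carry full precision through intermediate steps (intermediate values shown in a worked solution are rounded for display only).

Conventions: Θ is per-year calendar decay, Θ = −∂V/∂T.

price = 2.776765
Θ = -6.123901

σ√T = 0.4297·√0.3803 = 0.264989
d₁ = (ln(S/K) + (r+σ²/2)T) / (σ√T) = (ln(70.85/61.57) + (0.0675+0.4297²/2)·0.3803) / 0.264989 = (0.140390 + 0.060780) / 0.264989 = 0.759163
d₂ = d₁ − σ√T = 0.759163 − 0.264989 = 0.494174
e^{−rT} = 0.974656
N(−d₁) = 0.223878,  N(−d₂) = 0.310592
Put price V = K·e^{−rT}·N(−d₂) − S·N(−d₁) = 18.638487 − 15.861722 = 2.776765
φ(d₁) = (1/√(2π))·e^{−d₁²/2} = 0.299062
Θ = −S·φ(d₁)·σ/(2√T) + r·K·e^{−rT}·N(−d₂) = −7.381999 + 1.258098 = -6.123901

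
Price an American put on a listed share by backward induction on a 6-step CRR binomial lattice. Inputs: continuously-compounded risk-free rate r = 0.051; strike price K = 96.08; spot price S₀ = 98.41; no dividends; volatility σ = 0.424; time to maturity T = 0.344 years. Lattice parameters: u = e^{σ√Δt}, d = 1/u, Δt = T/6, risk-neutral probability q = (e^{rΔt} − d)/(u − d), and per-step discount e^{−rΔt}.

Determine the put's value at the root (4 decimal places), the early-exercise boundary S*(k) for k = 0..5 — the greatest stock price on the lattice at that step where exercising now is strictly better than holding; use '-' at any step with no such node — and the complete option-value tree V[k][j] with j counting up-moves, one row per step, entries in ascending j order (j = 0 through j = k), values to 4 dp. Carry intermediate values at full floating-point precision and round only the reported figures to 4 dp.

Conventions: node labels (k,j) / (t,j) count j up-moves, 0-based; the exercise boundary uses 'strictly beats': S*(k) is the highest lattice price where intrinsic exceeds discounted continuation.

price = 7.6968
boundary = - - - 72.5713 65.5652 72.5713
tree:
7.6968
11.6103 3.6539
16.8968 6.1562 1.0614
23.5087 10.0897 2.0833 0.0000
30.5148 15.8906 4.0891 0.0000 0.0000
36.8445 23.5087 8.0262 0.0000 0.0000 0.0000
42.5631 30.5148 15.7539 0.0000 0.0000 0.0000 0.0000

Δt=0.05733, u=1.10686, d=0.90346, q=0.48904, disc=e^(-rΔt)=0.99708
k=6 terminal: V=max(K-S,0) → 42.5631 30.5148 15.7539 0.0000 0.0000 0.0000 0.0000
k=5: j=0 S=59.2355 intr=36.8445 cont=36.5639 V=36.8445[EX]; j=1 S=72.5713 intr=23.5087 cont=23.2281 V=23.5087[EX]; j=2 S=88.9094 intr=7.1706 cont=8.0262 V=8.0262[hold]; j=3 S=108.9258 intr=0.0000 cont=0.0000 V=0.0000[hold]; j=4 S=133.4484 intr=0.0000 cont=0.0000 V=0.0000[hold]; j=5 S=163.4919 intr=0.0000 cont=0.0000 V=0.0000[hold]  S*(5)=72.5713
k=4: j=0 S=65.5652 intr=30.5148 cont=30.2342 V=30.5148[EX]; j=1 S=80.3261 intr=15.7539 cont=15.8906 V=15.8906[hold]; j=2 S=98.4100 intr=0.0000 cont=4.0891 V=4.0891[hold]; j=3 S=120.5652 intr=0.0000 cont=0.0000 V=0.0000[hold]; j=4 S=147.7083 intr=0.0000 cont=0.0000 V=0.0000[hold]  S*(4)=65.5652
k=3: j=0 S=72.5713 intr=23.5087 cont=23.2948 V=23.5087[EX]; j=1 S=88.9094 intr=7.1706 cont=10.0897 V=10.0897[hold]; j=2 S=108.9258 intr=0.0000 cont=2.0833 V=2.0833[hold]; j=3 S=133.4484 intr=0.0000 cont=0.0000 V=0.0000[hold]  S*(3)=72.5713
k=2: j=0 S=80.3261 intr=15.7539 cont=16.8968 V=16.8968[hold]; j=1 S=98.4100 intr=0.0000 cont=6.1562 V=6.1562[hold]; j=2 S=120.5652 intr=0.0000 cont=1.0614 V=1.0614[hold]  S*(2)=-
k=1: j=0 S=88.9094 intr=7.1706 cont=11.6103 V=11.6103[hold]; j=1 S=108.9258 intr=0.0000 cont=3.6539 V=3.6539[hold]  S*(1)=-
k=0: j=0 S=98.4100 intr=0.0000 cont=7.6968 V=7.6968[hold]  S*(0)=-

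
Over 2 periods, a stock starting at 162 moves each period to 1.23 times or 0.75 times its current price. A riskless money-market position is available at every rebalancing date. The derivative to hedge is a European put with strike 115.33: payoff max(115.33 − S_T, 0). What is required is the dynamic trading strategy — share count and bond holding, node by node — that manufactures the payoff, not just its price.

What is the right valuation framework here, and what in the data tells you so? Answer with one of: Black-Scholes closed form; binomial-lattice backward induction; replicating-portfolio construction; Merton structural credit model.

framework: replicating-portfolio construction

Key observation: since the answer must list Δ and B at each node of the 1.23/0.75 lattice on 162, the replicating-portfolio method — solving the two-state system at every node — is the one that applies.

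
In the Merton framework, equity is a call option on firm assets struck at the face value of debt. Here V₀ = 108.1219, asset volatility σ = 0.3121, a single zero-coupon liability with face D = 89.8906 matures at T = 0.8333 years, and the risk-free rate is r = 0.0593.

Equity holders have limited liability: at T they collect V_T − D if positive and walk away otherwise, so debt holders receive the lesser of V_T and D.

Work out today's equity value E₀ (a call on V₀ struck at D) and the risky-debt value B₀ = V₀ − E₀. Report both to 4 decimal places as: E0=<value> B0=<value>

With assets at 108.1219 and a single debt payment of 89.8906 at 0.8333 years:
d₁ = [ln(V₀/D) + (r + σ²/2)T] / (σ√T)
   = [ln(108.1219/89.8906) + (0.0593 + 0.5·0.3121²)·0.8333] / (0.3121·√0.8333)
   = [0.184666 + 0.089999] / 0.284901 = 0.964071
d₂ = d₁ − σ√T = 0.964071 − 0.284901 = 0.679169
N(d₁) = 0.832495,  N(d₂) = 0.751485,  e^(−rT) = 0.951786
E₀ = V₀·N(d₁) − D·e^(−rT)·N(d₂)
   = 108.1219·0.832495 − 89.8906·0.951786·0.751485 = 25.716402
B₀ = V₀ − E₀ = 108.1219 − 25.716402 = 82.405498

E0=25.7164 B0=82.4055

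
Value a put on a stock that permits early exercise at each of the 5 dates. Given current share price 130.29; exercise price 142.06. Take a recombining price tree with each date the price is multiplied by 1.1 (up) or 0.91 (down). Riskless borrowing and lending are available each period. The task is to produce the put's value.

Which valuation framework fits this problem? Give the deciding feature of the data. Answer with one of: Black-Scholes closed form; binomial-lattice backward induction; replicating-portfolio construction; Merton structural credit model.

Key observation: with exercise allowed before expiry on a discrete up/down model (5 steps from spot 130.29), the strike-142.06 put's value must be rolled back through the tree testing early exercise at each node.

framework: binomial-lattice backward induction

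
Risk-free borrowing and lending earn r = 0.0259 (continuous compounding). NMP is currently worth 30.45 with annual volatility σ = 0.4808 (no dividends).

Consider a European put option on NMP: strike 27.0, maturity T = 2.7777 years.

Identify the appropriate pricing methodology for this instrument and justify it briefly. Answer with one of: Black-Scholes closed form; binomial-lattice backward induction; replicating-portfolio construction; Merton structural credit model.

framework: Black-Scholes closed form

Key observation: everything needed for the exact continuous-time valuation of the European put on NMP (strike 27.0) is given, and no feature rules the closed form out.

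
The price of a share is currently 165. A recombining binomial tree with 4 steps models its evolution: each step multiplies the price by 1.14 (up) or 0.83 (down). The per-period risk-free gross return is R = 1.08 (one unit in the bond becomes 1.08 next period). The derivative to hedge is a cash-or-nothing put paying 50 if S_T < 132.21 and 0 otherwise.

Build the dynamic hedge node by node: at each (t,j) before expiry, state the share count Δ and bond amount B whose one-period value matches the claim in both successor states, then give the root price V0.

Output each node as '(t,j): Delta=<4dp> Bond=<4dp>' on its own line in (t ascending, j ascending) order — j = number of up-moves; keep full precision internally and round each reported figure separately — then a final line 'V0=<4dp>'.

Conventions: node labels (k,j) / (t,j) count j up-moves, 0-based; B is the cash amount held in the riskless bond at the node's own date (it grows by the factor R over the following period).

The replicating-portfolio and risk-neutral prices coincide; use p* = (1.08−0.83)/(1.14−0.83) = 0.8065 for the latter.
At maturity the claim pays: V(4,0)=50.0000, V(4,1)=50.0000, V(4,2)=0.0000, V(4,3)=0.0000, V(4,4)=0.0000
  t=3,j=0: stock 94.3449 → up 107.5531 (V=50.0000), down 78.3062 (V=50.0000). Price 46.2963; hedge Δ=0.0000, bond B=46.2963.
  t=3,j=1: stock 129.5821 → up 147.7236 (V=0.0000), down 107.5531 (V=50.0000). Price 8.9606; hedge Δ=-1.2447, bond B=170.2509.
  t=3,j=2: stock 177.9802 → up 202.8975 (V=0.0000), down 147.7236 (V=0.0000). Price 0.0000; hedge Δ=0.0000, bond B=0.0000.
  t=3,j=3: stock 244.4548 → up 278.6784 (V=0.0000), down 202.8975 (V=0.0000). Price 0.0000; hedge Δ=0.0000, bond B=0.0000.
  t=2,j=0: stock 113.6685 → up 129.5821 (V=8.9606), down 94.3449 (V=46.2963). Price 14.9878; hedge Δ=-1.0596, bond B=135.4256.
  t=2,j=1: stock 156.1230 → up 177.9802 (V=0.0000), down 129.5821 (V=8.9606). Price 1.6058; hedge Δ=-0.1851, bond B=30.5109.
  t=2,j=2: stock 214.4340 → up 244.4548 (V=0.0000), down 177.9802 (V=0.0000). Price 0.0000; hedge Δ=0.0000, bond B=0.0000.
  t=1,j=0: stock 136.9500 → up 156.1230 (V=1.6058), down 113.6685 (V=14.9878). Price 3.8851; hedge Δ=-0.3152, bond B=47.0528.
  t=1,j=1: stock 188.1000 → up 214.4340 (V=0.0000), down 156.1230 (V=1.6058). Price 0.2878; hedge Δ=-0.0275, bond B=5.4679.
  t=0,j=0: stock 165.0000 → up 188.1000 (V=0.2878), down 136.9500 (V=3.8851). Price 0.9111; hedge Δ=-0.0703, bond B=12.5154.
Verification: the root portfolio costs Δ(0,0)·S0 + B(0,0) = 0.9111, matching V0.

(0,0): Delta=-0.0703 Bond=12.5154
(1,0): Delta=-0.3152 Bond=47.0528
(1,1): Delta=-0.0275 Bond=5.4679
(2,0): Delta=-1.0596 Bond=135.4256
(2,1): Delta=-0.1851 Bond=30.5109
(2,2): Delta=0.0000 Bond=0.0000
(3,0): Delta=0.0000 Bond=46.2963
(3,1): Delta=-1.2447 Bond=170.2509
(3,2): Delta=0.0000 Bond=0.0000
(3,3): Delta=0.0000 Bond=0.0000
V0=0.9111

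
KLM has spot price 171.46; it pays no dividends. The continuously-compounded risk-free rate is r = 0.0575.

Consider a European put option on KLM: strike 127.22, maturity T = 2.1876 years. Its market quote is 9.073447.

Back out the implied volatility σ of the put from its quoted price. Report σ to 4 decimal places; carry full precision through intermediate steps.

sigma = 0.3657

At σ = 0.3657 the Black–Scholes value reproduces the quote:
σ√T = 0.3657·√2.1876 = 0.540890
d₁ = (ln(S/K) + (r+σ²/2)T) / (σ√T) = (ln(171.46/127.22) + (0.0575+0.3657²/2)·2.1876) / 0.540890 = (0.298432 + 0.272068) / 0.540890 = 1.054743
d₂ = d₁ − σ√T = 1.054743 − 0.540890 = 0.513853
e^{−rT} = 0.881803
N(−d₁) = 0.145771,  N(−d₂) = 0.303677
V = K·e^{−rT}·N(−d₂) − S·N(−d₁) = 34.067403 − 24.993956 = 9.073447 (the observed quote) — the price is monotone increasing in volatility, hence this σ is the only solution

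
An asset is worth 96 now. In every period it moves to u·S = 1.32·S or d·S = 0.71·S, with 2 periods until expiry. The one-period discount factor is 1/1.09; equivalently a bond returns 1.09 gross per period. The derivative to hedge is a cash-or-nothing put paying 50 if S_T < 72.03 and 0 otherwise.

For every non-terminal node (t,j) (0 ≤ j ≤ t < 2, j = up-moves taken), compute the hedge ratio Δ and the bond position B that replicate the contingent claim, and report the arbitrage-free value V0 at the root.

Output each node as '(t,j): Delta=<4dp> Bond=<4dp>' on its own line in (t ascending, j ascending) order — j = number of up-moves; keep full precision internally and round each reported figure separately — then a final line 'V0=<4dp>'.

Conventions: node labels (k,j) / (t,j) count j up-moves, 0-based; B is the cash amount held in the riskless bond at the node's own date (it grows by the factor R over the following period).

Under the risk-neutral measure, an up-move has probability p* = (R−d)/(u−d) = 0.6230 and values discount at R = 1.09.
Terminal payoffs: V(2,0)=50.0000, V(2,1)=0.0000, V(2,2)=0.0000
Node (1,0) S=68.1600: V=(p*·0.0000+(1−p*)·50.0000)/1.09=17.2958; Δ=(0.0000−50.0000)/(89.9712−48.3936)=-1.2026; B=V−Δ·S=99.2630
Node (1,1) S=126.7200: V=(p*·0.0000+(1−p*)·0.0000)/1.09=0.0000; Δ=(0.0000−0.0000)/(167.2704−89.9712)=0.0000; B=V−Δ·S=0.0000
Node (0,0) S=96.0000: V=(p*·0.0000+(1−p*)·17.2958)/1.09=5.9829; Δ=(0.0000−17.2958)/(126.7200−68.1600)=-0.2954; B=V−Δ·S=34.3367
As a check, the time-0 holding Δ(0,0)·S0 + B(0,0) comes to 5.9829 — exactly V0.

(0,0): Delta=-0.2954 Bond=34.3367
(1,0): Delta=-1.2026 Bond=99.2630
(1,1): Delta=0.0000 Bond=0.0000
V0=5.9829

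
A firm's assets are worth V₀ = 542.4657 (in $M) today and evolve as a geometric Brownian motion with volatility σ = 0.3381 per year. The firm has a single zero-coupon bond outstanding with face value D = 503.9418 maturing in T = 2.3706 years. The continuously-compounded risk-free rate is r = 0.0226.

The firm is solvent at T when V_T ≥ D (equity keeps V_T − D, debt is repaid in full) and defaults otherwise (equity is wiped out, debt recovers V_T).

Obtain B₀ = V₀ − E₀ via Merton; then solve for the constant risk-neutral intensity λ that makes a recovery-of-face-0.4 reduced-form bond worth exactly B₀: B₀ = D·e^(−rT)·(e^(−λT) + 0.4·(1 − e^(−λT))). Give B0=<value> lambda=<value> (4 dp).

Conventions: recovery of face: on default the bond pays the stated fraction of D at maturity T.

B0=402.2782 lambda=0.1287

Apply the equity-as-call identities (strike 503.9418, horizon 2.3706 years):
d₁ = [ln(V₀/D) + (r + σ²/2)T] / (σ√T)
   = [ln(542.4657/503.9418) + (0.0226 + 0.5·0.3381²)·2.3706] / (0.3381·√2.3706)
   = [0.073664 + 0.189069] / 0.520564 = 0.504708
d₂ = d₁ − σ√T = 0.504708 − 0.520564 = -0.015856
N(d₁) = 0.693118,  N(d₂) = 0.493675,  e^(−rT) = 0.947834
E₀ = V₀·N(d₁) − D·e^(−rT)·N(d₂)
   = 542.4657·0.693118 − 503.9418·0.947834·0.493675 = 140.187463
B₀ = V₀ − E₀ = 542.4657 − 140.187463 = 402.278237
e^(−λT) = (B₀·e^(rT)/D − 0.4)/(1 − 0.4) = (402.2782·1.055037/503.9418 − 0.4)/0.6 = 0.73699498
λ = −ln(0.73699498)/2.3706 = 0.128733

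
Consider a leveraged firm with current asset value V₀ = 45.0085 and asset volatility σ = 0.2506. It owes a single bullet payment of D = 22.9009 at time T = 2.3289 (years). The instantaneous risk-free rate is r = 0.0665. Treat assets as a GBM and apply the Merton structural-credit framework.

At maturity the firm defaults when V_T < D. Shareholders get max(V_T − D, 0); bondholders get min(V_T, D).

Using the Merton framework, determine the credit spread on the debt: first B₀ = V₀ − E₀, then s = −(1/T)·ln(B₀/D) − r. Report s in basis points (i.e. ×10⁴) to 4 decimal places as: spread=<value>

spread=12.9972

Work the structural quantities from V₀ = 45.0085 against face 22.9009:
d₁ = [ln(V₀/D) + (r + σ²/2)T] / (σ√T)
   = [ln(45.0085/22.9009) + (0.0665 + 0.5·0.2506²)·2.3289] / (0.2506·√2.3289)
   = [0.675675 + 0.228000] / 0.382434 = 2.362956
d₂ = d₁ − σ√T = 2.362956 − 0.382434 = 1.980522
N(d₁) = 0.990935,  N(d₂) = 0.976178,  e^(−rT) = 0.856525
E₀ = V₀·N(d₁) − D·e^(−rT)·N(d₂)
   = 45.0085·0.990935 − 22.9009·0.856525·0.976178 = 25.452592
B₀ = V₀ − E₀ = 45.0085 − 25.452592 = 19.555908
spread = −(1/T)·ln(B₀/D) − r = −(1/2.3289)·ln(19.555908/22.9009) − 0.0665 = 0.00129972
in basis points: 0.00129972 × 10⁴ = 12.9972 bp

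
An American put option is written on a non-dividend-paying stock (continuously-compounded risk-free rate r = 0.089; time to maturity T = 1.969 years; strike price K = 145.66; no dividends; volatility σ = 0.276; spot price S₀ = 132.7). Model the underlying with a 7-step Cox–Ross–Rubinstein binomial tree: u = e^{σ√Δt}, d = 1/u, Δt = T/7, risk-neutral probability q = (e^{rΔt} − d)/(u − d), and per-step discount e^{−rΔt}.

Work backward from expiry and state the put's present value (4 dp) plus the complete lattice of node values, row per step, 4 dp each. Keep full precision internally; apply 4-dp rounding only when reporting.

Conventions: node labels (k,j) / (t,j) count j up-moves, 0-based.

params: Δt=0.28129 u=1.15764 d=0.86383 q=0.54975 e^(-rΔt)=0.97528
t_7 payoffs: 98.0317 81.8322 60.1229 31.0299 0.0000 0.0000 0.0000 0.0000
k=6: node(6,0) S=55.1363 payoff=90.5237 vs cont=86.9224 → 90.5237 [stop]  node(6,1) S=73.8894 payoff=71.7706 vs cont=68.1694 → 71.7706 [stop]  node(6,2) S=99.0208 payoff=46.6392 vs cont=43.0379 → 46.6392 [stop]  node(6,3) S=132.7000 payoff=12.9600 vs cont=13.6257 → 13.6257 [wait]  node(6,4) S=177.8342 payoff=0.0000 vs cont=0.0000 → 0.0000 [wait]  node(6,5) S=238.3196 payoff=0.0000 vs cont=0.0000 → 0.0000 [wait]  node(6,6) S=319.3774 payoff=0.0000 vs cont=0.0000 → 0.0000 [wait]
k=5: node(5,0) S=63.8278 payoff=81.8322 vs cont=78.2309 → 81.8322 [stop]  node(5,1) S=85.5371 payoff=60.1229 vs cont=56.5217 → 60.1229 [stop]  node(5,2) S=114.6301 payoff=31.0299 vs cont=27.7856 → 31.0299 [stop]  node(5,3) S=153.6184 payoff=0.0000 vs cont=5.9833 → 5.9833 [wait]  node(5,4) S=205.8674 payoff=0.0000 vs cont=0.0000 → 0.0000 [wait]  node(5,5) S=275.8874 payoff=0.0000 vs cont=0.0000 → 0.0000 [wait]
k=4: node(4,0) S=73.8894 payoff=71.7706 vs cont=68.1694 → 71.7706 [stop]  node(4,1) S=99.0208 payoff=46.6392 vs cont=43.0379 → 46.6392 [stop]  node(4,2) S=132.7000 payoff=12.9600 vs cont=16.8337 → 16.8337 [wait]  node(4,3) S=177.8342 payoff=0.0000 vs cont=2.6273 → 2.6273 [wait]  node(4,4) S=238.3196 payoff=0.0000 vs cont=0.0000 → 0.0000 [wait]
k=3: node(3,0) S=85.5371 payoff=60.1229 vs cont=56.5217 → 60.1229 [stop]  node(3,1) S=114.6301 payoff=31.0299 vs cont=29.5056 → 31.0299 [stop]  node(3,2) S=153.6184 payoff=0.0000 vs cont=8.8006 → 8.8006 [wait]  node(3,3) S=205.8674 payoff=0.0000 vs cont=1.1537 → 1.1537 [wait]
k=2: node(2,0) S=99.0208 payoff=46.6392 vs cont=43.0379 → 46.6392 [stop]  node(2,1) S=132.7000 payoff=12.9600 vs cont=18.3443 → 18.3443 [wait]  node(2,2) S=177.8342 payoff=0.0000 vs cont=4.4831 → 4.4831 [wait]
k=1: node(1,0) S=114.6301 payoff=31.0299 vs cont=30.3155 → 31.0299 [stop]  node(1,1) S=153.6184 payoff=0.0000 vs cont=10.4589 → 10.4589 [wait]
k=0: node(0,0) S=132.7000 payoff=12.9600 vs cont=19.2334 → 19.2334 [wait]

price = 19.2334
tree:
19.2334
31.0299 10.4589
46.6392 18.3443 4.4831
60.1229 31.0299 8.8006 1.1537
71.7706 46.6392 16.8337 2.6273 0.0000
81.8322 60.1229 31.0299 5.9833 0.0000 0.0000
90.5237 71.7706 46.6392 13.6257 0.0000 0.0000 0.0000
98.0317 81.8322 60.1229 31.0299 0.0000 0.0000 0.0000 0.0000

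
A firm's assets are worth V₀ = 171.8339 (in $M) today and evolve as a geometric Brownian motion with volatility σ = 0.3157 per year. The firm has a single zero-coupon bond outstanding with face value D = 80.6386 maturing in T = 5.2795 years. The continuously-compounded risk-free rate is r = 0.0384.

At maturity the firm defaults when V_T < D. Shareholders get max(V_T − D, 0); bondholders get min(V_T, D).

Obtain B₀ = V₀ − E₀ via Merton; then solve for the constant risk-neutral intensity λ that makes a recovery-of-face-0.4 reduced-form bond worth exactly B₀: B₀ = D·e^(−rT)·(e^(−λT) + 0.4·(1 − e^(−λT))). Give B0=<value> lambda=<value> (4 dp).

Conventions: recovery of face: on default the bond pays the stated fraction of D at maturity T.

B0=62.6420 lambda=0.0160

Equity is a call on the firm's assets struck at D = 80.6386:
d₁ = [ln(V₀/D) + (r + σ²/2)T] / (σ√T)
   = [ln(171.8339/80.6386) + (0.0384 + 0.5·0.3157²)·5.2795] / (0.3157·√5.2795)
   = [0.756551 + 0.465827] / 0.725389 = 1.685135
d₂ = d₁ − σ√T = 1.685135 − 0.725389 = 0.959746
N(d₁) = 0.954019,  N(d₂) = 0.831408,  e^(−rT) = 0.816496
E₀ = V₀·N(d₁) − D·e^(−rT)·N(d₂)
   = 171.8339·0.954019 − 80.6386·0.816496·0.831408 = 109.191892
B₀ = V₀ − E₀ = 171.8339 − 109.191892 = 62.642008
e^(−λT) = (B₀·e^(rT)/D − 0.4)/(1 − 0.4) = (62.6420·1.224745/80.6386 − 0.4)/0.6 = 0.91901908
λ = −ln(0.91901908)/5.2795 = 0.015996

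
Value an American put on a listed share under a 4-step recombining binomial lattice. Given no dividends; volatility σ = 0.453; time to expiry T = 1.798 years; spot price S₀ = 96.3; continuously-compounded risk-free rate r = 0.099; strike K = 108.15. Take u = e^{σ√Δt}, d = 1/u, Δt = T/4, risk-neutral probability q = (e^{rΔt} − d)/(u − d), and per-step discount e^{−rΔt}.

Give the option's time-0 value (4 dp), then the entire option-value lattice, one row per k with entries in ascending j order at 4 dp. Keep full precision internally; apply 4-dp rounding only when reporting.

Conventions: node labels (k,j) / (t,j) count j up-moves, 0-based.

Δt=0.44950  u=1.35488  d=0.73807  q=0.49843  discount=0.95648
step 4 (expiry): payoffs max(K−S,0) = 79.5726 55.6904 11.8500 0.0000 0.0000
k=3: (k=3,j=0): S=38.7190, K−S=69.4310, hold=64.7238 ⇒ V=69.4310 exercise | (k=3,j=1): S=71.0764, K−S=37.0736, hold=32.3664 ⇒ V=37.0736 exercise | (k=3,j=2): S=130.4749, K−S=0.0000, hold=5.6850 ⇒ V=5.6850 continue | (k=3,j=3): S=239.5127, K−S=0.0000, hold=0.0000 ⇒ V=0.0000 continue
k=2: (k=2,j=0): S=52.4596, K−S=55.6904, hold=50.9832 ⇒ V=55.6904 exercise | (k=2,j=1): S=96.3000, K−S=11.8500, hold=20.4960 ⇒ V=20.4960 continue | (k=2,j=2): S=176.7778, K−S=0.0000, hold=2.7273 ⇒ V=2.7273 continue
k=1: (k=1,j=0): S=71.0764, K−S=37.0736, hold=36.4882 ⇒ V=37.0736 exercise | (k=1,j=1): S=130.4749, K−S=0.0000, hold=11.1330 ⇒ V=11.1330 continue
k=0: (k=0,j=0): S=96.3000, K−S=11.8500, hold=23.0933 ⇒ V=23.0933 continue

price = 23.0933
tree:
23.0933
37.0736 11.1330
55.6904 20.4960 2.7273
69.4310 37.0736 5.6850 0.0000
79.5726 55.6904 11.8500 0.0000 0.0000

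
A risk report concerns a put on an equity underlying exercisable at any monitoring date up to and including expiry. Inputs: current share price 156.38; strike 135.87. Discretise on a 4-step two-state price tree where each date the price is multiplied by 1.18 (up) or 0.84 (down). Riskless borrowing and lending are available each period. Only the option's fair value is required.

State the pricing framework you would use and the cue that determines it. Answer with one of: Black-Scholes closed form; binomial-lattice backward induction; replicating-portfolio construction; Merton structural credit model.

framework: binomial-lattice backward induction

Key observation: an American put (K = 135.87, S₀ = 156.38) on a 4-date tree has no closed form — the optimal stopping decision is embedded and must be resolved recursively from expiry.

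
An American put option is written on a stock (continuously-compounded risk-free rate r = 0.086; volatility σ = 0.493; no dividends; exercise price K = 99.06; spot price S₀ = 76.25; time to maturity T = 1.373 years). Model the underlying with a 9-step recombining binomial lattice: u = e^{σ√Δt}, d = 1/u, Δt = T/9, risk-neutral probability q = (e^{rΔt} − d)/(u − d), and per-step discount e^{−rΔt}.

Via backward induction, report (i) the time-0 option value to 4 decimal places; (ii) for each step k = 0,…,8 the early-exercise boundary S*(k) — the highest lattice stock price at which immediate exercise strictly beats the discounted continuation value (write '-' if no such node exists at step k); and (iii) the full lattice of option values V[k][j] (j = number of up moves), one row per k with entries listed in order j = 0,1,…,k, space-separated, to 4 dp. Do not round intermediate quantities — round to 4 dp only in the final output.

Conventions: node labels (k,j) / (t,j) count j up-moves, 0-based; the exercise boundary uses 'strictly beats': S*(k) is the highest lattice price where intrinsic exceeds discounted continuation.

price = 28.1733
boundary = - - 51.8784 42.7917 51.8784 62.8946 51.8784 62.8946 76.2500
tree:
28.1733
36.9678 19.6408
47.1816 27.1737 12.2105
56.2683 36.4395 18.1157 6.2989
63.7634 47.1816 26.0726 10.1957 2.3503
69.9457 56.2683 36.1654 16.1104 4.2194 0.4381
75.0452 63.7634 47.1816 24.6667 7.5020 0.8636 0.0000
79.2515 69.9457 56.2683 36.1654 13.1801 1.7027 0.0000 0.0000
82.7210 75.0452 63.7634 47.1816 22.8100 3.3570 0.0000 0.0000 0.0000
85.5828 79.2515 69.9457 56.2683 36.1654 6.6186 0.0000 0.0000 0.0000 0.0000

Δt=0.15256, u=1.21235, d=0.82485, q=0.48609, disc=e^(-rΔt)=0.98697
k=9 terminal: V=max(K-S,0) → 85.5828 79.2515 69.9457 56.2683 36.1654 6.6186 0.0000 0.0000 0.0000 0.0000
k=8: j=0 S=16.3390 intr=82.7210 cont=81.4298 V=82.7210[EX]; j=1 S=24.0148 intr=75.0452 cont=73.7540 V=75.0452[EX]; j=2 S=35.2966 intr=63.7634 cont=62.4722 V=63.7634[EX]; j=3 S=51.8784 intr=47.1816 cont=45.8905 V=47.1816[EX]; j=4 S=76.2500 intr=22.8100 cont=21.5188 V=22.8100[EX]; j=5 S=112.0710 intr=0.0000 cont=3.3570 V=3.3570[hold]; j=6 S=164.7202 intr=0.0000 cont=0.0000 V=0.0000[hold]; j=7 S=242.1031 intr=0.0000 cont=0.0000 V=0.0000[hold]; j=8 S=355.8393 intr=0.0000 cont=0.0000 V=0.0000[hold]  S*(8)=76.2500
k=7: j=0 S=19.8085 intr=79.2515 cont=77.9603 V=79.2515[EX]; j=1 S=29.1143 intr=69.9457 cont=68.6546 V=69.9457[EX]; j=2 S=42.7917 intr=56.2683 cont=54.9771 V=56.2683[EX]; j=3 S=62.8946 intr=36.1654 cont=34.8743 V=36.1654[EX]; j=4 S=92.4414 intr=6.6186 cont=13.1801 V=13.1801[hold]; j=5 S=135.8689 intr=0.0000 cont=1.7027 V=1.7027[hold]; j=6 S=199.6980 intr=0.0000 cont=0.0000 V=0.0000[hold]; j=7 S=293.5129 intr=0.0000 cont=0.0000 V=0.0000[hold]  S*(7)=62.8946
k=6: j=0 S=24.0148 intr=75.0452 cont=73.7540 V=75.0452[EX]; j=1 S=35.2966 intr=63.7634 cont=62.4722 V=63.7634[EX]; j=2 S=51.8784 intr=47.1816 cont=45.8905 V=47.1816[EX]; j=3 S=76.2500 intr=22.8100 cont=24.6667 V=24.6667[hold]; j=4 S=112.0710 intr=0.0000 cont=7.5020 V=7.5020[hold]; j=5 S=164.7202 intr=0.0000 cont=0.8636 V=0.8636[hold]; j=6 S=242.1031 intr=0.0000 cont=0.0000 V=0.0000[hold]  S*(6)=51.8784
k=5: j=0 S=29.1143 intr=69.9457 cont=68.6546 V=69.9457[EX]; j=1 S=42.7917 intr=56.2683 cont=54.9771 V=56.2683[EX]; j=2 S=62.8946 intr=36.1654 cont=35.7651 V=36.1654[EX]; j=3 S=92.4414 intr=6.6186 cont=16.1104 V=16.1104[hold]; j=4 S=135.8689 intr=0.0000 cont=4.2194 V=4.2194[hold]; j=5 S=199.6980 intr=0.0000 cont=0.4381 V=0.4381[hold]  S*(5)=62.8946
k=4: j=0 S=35.2966 intr=63.7634 cont=62.4722 V=63.7634[EX]; j=1 S=51.8784 intr=47.1816 cont=45.8905 V=47.1816[EX]; j=2 S=76.2500 intr=22.8100 cont=26.0726 V=26.0726[hold]; j=3 S=112.0710 intr=0.0000 cont=10.1957 V=10.1957[hold]; j=4 S=164.7202 intr=0.0000 cont=2.3503 V=2.3503[hold]  S*(4)=51.8784
k=3: j=0 S=42.7917 intr=56.2683 cont=54.9771 V=56.2683[EX]; j=1 S=62.8946 intr=36.1654 cont=36.4395 V=36.4395[hold]; j=2 S=92.4414 intr=6.6186 cont=18.1157 V=18.1157[hold]; j=3 S=135.8689 intr=0.0000 cont=6.2989 V=6.2989[hold]  S*(3)=42.7917
k=2: j=0 S=51.8784 intr=47.1816 cont=46.0220 V=47.1816[EX]; j=1 S=76.2500 intr=22.8100 cont=27.1737 V=27.1737[hold]; j=2 S=112.0710 intr=0.0000 cont=12.2105 V=12.2105[hold]  S*(2)=51.8784
k=1: j=0 S=62.8946 intr=36.1654 cont=36.9678 V=36.9678[hold]; j=1 S=92.4414 intr=6.6186 cont=19.6408 V=19.6408[hold]  S*(1)=-
k=0: j=0 S=76.2500 intr=22.8100 cont=28.1733 V=28.1733[hold]  S*(0)=-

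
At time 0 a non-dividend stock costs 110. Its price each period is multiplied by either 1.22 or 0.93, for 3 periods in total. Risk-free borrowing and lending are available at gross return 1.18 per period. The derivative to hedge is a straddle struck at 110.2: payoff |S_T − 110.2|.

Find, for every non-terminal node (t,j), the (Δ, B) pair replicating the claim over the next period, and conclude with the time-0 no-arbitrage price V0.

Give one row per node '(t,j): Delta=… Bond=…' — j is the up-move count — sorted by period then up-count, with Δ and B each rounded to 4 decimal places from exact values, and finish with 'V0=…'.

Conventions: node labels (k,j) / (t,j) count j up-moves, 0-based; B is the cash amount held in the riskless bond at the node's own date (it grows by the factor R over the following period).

Arbitrage-free pricing uses the up-move probability p* = (R−d)/(u−d) = 0.8621, discounting each step at R = 1.18.
At maturity the claim pays: V(3,0)=21.7207, V(3,1)=5.8696, V(3,2)=42.0633, V(3,3)=89.5433
Node (2,0) S=95.1390: V=(p*·5.8696+(1−p*)·21.7207)/1.18=6.8271; Δ=(5.8696−21.7207)/(116.0696−88.4793)=-0.5745; B=V−Δ·S=61.4862
Node (2,1) S=124.8060: V=(p*·42.0633+(1−p*)·5.8696)/1.18=31.4162; Δ=(42.0633−5.8696)/(152.2633−116.0696)=1.0000; B=V−Δ·S=-93.3898
Node (2,2) S=163.7240: V=(p*·89.5433+(1−p*)·42.0633)/1.18=70.3342; Δ=(89.5433−42.0633)/(199.7433−152.2633)=1.0000; B=V−Δ·S=-93.3898
Node (1,0) S=102.3000: V=(p*·31.4162+(1−p*)·6.8271)/1.18=23.7496; Δ=(31.4162−6.8271)/(124.8060−95.1390)=0.8288; B=V−Δ·S=-61.0404
Node (1,1) S=134.2000: V=(p*·70.3342+(1−p*)·31.4162)/1.18=55.0561; Δ=(70.3342−31.4162)/(163.7240−124.8060)=1.0000; B=V−Δ·S=-79.1439
Node (0,0) S=110.0000: V=(p*·55.0561+(1−p*)·23.7496)/1.18=42.9983; Δ=(55.0561−23.7496)/(134.2000−102.3000)=0.9814; B=V−Δ·S=-64.9550
Sanity check at the root: Δ(0,0)·S0 + B(0,0) reproduces V0 = 42.9983.

(0,0): Delta=0.9814 Bond=-64.9550
(1,0): Delta=0.8288 Bond=-61.0404
(1,1): Delta=1.0000 Bond=-79.1439
(2,0): Delta=-0.5745 Bond=61.4862
(2,1): Delta=1.0000 Bond=-93.3898
(2,2): Delta=1.0000 Bond=-93.3898
V0=42.9983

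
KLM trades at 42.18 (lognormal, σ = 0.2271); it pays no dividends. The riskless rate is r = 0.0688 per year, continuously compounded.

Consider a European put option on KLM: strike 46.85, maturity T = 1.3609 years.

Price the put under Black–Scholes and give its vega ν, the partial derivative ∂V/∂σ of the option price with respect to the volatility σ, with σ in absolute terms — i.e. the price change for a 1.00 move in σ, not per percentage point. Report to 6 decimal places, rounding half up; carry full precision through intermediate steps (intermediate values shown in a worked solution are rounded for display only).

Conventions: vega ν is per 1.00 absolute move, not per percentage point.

price = 4.715855
ν = 19.551911

σ√T = 0.2271·√1.3609 = 0.264929
d₁ = (ln(S/K) + (r+σ²/2)T) / (σ√T) = (ln(42.18/46.85) + (0.0688+0.2271²/2)·1.3609) / 0.264929 = (-0.105005 + 0.128724) / 0.264929 = 0.089529
d₂ = d₁ − σ√T = 0.089529 − 0.264929 = -0.175400
e^{−rT} = 0.910620
N(−d₁) = 0.464331,  N(−d₂) = 0.569617
Put price V = K·e^{−rT}·N(−d₂) − S·N(−d₁) = 24.301324 − 19.585470 = 4.715855
φ(d₁) = (1/√(2π))·e^{−d₁²/2} = 0.397347
ν = S·φ(d₁)·√T = 19.551911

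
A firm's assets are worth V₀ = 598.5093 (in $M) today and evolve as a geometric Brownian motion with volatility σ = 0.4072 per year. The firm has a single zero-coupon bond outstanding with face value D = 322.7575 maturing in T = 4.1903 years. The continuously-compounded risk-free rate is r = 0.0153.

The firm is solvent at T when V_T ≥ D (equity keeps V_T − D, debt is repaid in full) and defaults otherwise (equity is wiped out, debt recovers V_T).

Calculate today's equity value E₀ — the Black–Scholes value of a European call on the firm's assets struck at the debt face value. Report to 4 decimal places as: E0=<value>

Apply the equity-as-call identities (strike 322.7575, horizon 4.1903 years):
d₁ = [ln(V₀/D) + (r + σ²/2)T] / (σ√T)
   = [ln(598.5093/322.7575) + (0.0153 + 0.5·0.4072²)·4.1903] / (0.4072·√4.1903)
   = [0.617541 + 0.411512] / 0.833547 = 1.234546
d₂ = d₁ − σ√T = 1.234546 − 0.833547 = 0.400999
N(d₁) = 0.891500,  N(d₂) = 0.655790,  e^(−rT) = 0.937900
E₀ = V₀·N(d₁) − D·e^(−rT)·N(d₂)
   = 598.5093·0.891500 − 322.7575·0.937900·0.655790 = 335.054311

E0=335.0543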